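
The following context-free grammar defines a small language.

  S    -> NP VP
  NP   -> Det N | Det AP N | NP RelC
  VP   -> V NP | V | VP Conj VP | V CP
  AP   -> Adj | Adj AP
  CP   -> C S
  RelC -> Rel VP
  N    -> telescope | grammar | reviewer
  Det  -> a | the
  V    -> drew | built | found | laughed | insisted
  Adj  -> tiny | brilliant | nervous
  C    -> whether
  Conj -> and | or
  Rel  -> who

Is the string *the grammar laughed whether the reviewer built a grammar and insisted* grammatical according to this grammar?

Grammatical

S
  NP
    Det: the
    N: grammar
  VP
    VP
      V: laughed
      CP
        C: whether
        S
          NP
            Det: the
            N: reviewer
          VP
            V: built
            NP
              Det: a
              N: grammar
    Conj: and
    VP
      V: insisted
The bracketing above is licensed at every node by one of the given productions, with S at the root.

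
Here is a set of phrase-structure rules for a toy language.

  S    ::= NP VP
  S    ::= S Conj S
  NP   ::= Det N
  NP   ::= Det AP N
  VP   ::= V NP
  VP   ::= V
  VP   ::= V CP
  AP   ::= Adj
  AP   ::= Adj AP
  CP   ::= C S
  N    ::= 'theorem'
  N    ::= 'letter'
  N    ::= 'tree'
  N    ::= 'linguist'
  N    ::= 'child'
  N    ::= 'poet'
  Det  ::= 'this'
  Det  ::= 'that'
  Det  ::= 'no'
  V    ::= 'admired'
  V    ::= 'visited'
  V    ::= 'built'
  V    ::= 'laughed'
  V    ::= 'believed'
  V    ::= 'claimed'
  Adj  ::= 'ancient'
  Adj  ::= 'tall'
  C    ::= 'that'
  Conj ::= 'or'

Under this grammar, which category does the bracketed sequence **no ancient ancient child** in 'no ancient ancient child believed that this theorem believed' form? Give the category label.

S
  NP
    Det: no
    AP
      Adj: ancient
      AP
        Adj: ancient
    N: child
  VP
    V: believed
    CP
      C: that
      S
        NP
          Det: this
          N: theorem
        VP
          V: believed
The span 'no ancient ancient child' is the NP node built by NP → Det AP N.

NP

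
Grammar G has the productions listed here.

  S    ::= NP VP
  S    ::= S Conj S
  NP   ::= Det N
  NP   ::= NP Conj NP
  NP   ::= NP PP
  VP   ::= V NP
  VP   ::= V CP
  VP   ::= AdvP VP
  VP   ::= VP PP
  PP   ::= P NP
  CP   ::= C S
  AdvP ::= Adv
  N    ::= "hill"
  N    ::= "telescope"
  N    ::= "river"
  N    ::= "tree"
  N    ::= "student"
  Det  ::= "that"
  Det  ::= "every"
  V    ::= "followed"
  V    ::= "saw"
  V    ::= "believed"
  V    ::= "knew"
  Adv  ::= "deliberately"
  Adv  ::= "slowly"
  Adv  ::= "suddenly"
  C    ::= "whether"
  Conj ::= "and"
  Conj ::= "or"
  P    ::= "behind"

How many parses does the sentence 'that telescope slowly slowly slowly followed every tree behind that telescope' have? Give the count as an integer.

5

Two of the 5 distinct bracketings:
[S [NP [Det that] [N telescope]] [VP [AdvP [Adv slowly]] [VP [AdvP [Adv slowly]] [VP [AdvP [Adv slowly]] [VP [V followed] [NP [NP [Det every] [N tree]] [PP [P behind] [NP [Det that] [N telescope]]]]]]]]]
[S [NP [Det that] [N telescope]] [VP [AdvP [Adv slowly]] [VP [AdvP [Adv slowly]] [VP [AdvP [Adv slowly]] [VP [VP [V followed] [NP [Det every] [N tree]]] [PP [P behind] [NP [Det that] [N telescope]]]]]]]]
The difference turns on whether NP → NP PP is used at the relevant span, versus an alternative expansion of NP.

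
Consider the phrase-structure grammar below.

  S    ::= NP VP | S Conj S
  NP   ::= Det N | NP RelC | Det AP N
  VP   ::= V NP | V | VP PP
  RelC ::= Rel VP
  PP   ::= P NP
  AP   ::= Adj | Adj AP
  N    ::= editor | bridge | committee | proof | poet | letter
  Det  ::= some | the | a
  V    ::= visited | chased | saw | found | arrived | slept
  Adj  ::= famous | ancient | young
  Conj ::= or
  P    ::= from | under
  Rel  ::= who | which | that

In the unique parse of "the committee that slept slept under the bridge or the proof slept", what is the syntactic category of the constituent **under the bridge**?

[S [S [NP [NP [Det the] [N committee]] [RelC [Rel that] [VP [V slept]]]] [VP [VP [V slept]] [PP [P under] [NP [Det the] [N bridge]]]]] [Conj or] [S [NP [Det the] [N proof]] [VP [V slept]]]]
The span 'under the bridge' is the PP node built by PP → P NP.

PP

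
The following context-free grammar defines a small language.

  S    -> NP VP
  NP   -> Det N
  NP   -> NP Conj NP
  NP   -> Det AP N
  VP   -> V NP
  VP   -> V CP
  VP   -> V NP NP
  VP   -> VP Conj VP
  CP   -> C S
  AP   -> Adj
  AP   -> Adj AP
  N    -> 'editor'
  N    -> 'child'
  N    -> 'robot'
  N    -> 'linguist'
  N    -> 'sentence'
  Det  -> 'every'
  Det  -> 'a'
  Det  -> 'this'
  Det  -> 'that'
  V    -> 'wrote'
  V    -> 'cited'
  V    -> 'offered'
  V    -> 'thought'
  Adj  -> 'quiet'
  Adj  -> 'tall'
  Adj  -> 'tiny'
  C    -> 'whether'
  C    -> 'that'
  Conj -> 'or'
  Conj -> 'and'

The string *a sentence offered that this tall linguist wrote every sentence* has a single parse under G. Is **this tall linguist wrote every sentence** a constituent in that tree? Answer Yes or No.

Yes

[S [NP [Det a] [N sentence]] [VP [V offered] [CP [C that] [S [NP [Det this] [AP [Adj tall]] [N linguist]] [VP [V wrote] [NP [Det every] [N sentence]]]]]]]
The words 'this tall linguist wrote every sentence' are exhaustively dominated by a single S node (built by S → NP VP), so they form a constituent.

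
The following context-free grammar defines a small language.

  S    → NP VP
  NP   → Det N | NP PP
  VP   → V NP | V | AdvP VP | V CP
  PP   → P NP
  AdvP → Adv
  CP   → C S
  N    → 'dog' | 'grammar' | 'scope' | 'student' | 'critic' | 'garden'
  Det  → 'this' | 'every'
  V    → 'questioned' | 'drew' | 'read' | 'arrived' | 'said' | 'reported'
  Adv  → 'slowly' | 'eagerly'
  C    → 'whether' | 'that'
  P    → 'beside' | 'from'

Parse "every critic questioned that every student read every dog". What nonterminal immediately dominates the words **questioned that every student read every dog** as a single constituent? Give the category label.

[S [NP [Det every] [N critic]] [VP [V questioned] [CP [C that] [S [NP [Det every] [N student]] [VP [V read] [NP [Det every] [N dog]]]]]]]
The span 'questioned that every student read every dog' is the VP node built by VP → V CP.

VP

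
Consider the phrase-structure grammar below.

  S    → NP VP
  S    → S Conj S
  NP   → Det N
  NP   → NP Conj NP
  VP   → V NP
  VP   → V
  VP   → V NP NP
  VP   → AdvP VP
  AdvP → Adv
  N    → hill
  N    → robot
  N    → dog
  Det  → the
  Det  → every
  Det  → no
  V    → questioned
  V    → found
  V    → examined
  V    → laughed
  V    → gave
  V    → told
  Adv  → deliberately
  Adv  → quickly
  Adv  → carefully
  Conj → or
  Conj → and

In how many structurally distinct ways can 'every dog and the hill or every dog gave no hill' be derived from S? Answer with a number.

The two bracketings:
[S [NP [NP [Det every] [N dog]] [Conj and] [NP [NP [Det the] [N hill]] [Conj or] [NP [Det every] [N dog]]]] [VP [V gave] [NP [Det no] [N hill]]]]
[S [NP [NP [NP [Det every] [N dog]] [Conj and] [NP [Det the] [N hill]]] [Conj or] [NP [Det every] [N dog]]] [VP [V gave] [NP [Det no] [N hill]]]]
The trees differ in how a recursive rule is bracketed over the same span.

2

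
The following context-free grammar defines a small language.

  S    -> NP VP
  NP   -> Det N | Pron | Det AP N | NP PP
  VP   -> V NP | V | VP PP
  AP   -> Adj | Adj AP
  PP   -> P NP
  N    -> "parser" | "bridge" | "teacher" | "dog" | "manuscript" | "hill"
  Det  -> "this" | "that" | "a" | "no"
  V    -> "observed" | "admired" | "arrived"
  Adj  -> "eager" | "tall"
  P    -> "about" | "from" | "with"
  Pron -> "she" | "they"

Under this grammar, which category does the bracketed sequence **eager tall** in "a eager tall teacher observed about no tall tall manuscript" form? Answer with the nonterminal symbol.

AP

S
  NP
    Det: a
    AP
      Adj: eager
      AP
        Adj: tall
    N: teacher
  VP
    VP
      V: observed
    PP
      P: about
      NP
        Det: no
        AP
          Adj: tall
          AP
            Adj: tall
        N: manuscript
The span 'eager tall' is the AP node built by AP → Adj AP.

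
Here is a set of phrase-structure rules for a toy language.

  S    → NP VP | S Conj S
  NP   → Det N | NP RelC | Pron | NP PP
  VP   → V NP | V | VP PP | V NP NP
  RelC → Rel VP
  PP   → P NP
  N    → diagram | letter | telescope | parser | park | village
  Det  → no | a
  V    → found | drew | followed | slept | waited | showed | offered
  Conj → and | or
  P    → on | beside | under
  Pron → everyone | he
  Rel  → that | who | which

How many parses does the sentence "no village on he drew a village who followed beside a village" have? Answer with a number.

Two of the 3 distinct bracketings:
[S [NP [NP [Det no] [N village]] [PP [P on] [NP [Pron he]]]] [VP [V drew] [NP [NP [Det a] [N village]] [RelC [Rel who] [VP [VP [V followed]] [PP [P beside] [NP [Det a] [N village]]]]]]]]
[S [NP [NP [Det no] [N village]] [PP [P on] [NP [Pron he]]]] [VP [V drew] [NP [NP [NP [Det a] [N village]] [RelC [Rel who] [VP [V followed]]]] [PP [P beside] [NP [Det a] [N village]]]]]]
The difference turns on whether VP → VP PP is used at the relevant span, versus an alternative expansion of VP.

3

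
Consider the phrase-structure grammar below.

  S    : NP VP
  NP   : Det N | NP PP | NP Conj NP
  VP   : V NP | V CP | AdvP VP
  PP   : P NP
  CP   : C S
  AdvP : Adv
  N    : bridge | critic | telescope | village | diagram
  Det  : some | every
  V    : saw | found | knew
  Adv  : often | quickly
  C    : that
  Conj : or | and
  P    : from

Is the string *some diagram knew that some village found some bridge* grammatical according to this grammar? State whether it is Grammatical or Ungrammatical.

Grammatical

S
  NP
    Det: some
    N: diagram
  VP
    V: knew
    CP
      C: that
      S
        NP
          Det: some
          N: village
        VP
          V: found
          NP
            Det: some
            N: bridge
The bracketing above is licensed at every node by one of the given productions, with S at the root.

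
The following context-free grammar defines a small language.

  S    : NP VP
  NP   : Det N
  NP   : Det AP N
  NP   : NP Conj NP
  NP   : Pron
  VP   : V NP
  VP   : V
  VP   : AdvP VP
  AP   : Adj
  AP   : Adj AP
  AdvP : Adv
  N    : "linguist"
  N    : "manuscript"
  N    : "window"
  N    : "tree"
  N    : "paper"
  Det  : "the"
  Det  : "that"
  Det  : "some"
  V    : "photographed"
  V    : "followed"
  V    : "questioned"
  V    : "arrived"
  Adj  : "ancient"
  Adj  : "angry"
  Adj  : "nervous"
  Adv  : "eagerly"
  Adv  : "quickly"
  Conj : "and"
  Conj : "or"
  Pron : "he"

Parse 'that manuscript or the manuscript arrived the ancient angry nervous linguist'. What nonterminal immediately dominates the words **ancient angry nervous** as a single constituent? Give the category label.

S
  NP
    NP
      Det: that
      N: manuscript
    Conj: or
    NP
      Det: the
      N: manuscript
  VP
    V: arrived
    NP
      Det: the
      AP
        Adj: ancient
        AP
          Adj: angry
          AP
            Adj: nervous
      N: linguist
The span 'ancient angry nervous' is the AP node built by AP → Adj AP.

AP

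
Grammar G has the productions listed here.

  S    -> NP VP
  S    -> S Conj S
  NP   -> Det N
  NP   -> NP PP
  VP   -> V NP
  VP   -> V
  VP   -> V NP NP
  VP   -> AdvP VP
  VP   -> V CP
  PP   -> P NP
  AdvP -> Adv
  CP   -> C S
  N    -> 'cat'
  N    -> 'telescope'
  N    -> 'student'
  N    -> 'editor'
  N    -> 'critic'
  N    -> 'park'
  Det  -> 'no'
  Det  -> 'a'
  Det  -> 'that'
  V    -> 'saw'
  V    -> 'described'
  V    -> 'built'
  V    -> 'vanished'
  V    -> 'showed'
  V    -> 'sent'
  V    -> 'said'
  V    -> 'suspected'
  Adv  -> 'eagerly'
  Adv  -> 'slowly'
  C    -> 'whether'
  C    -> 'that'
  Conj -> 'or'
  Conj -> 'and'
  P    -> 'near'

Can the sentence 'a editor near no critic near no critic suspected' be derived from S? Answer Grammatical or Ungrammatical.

Grammatical

S
  NP
    NP
      Det: a
      N: editor
    PP
      P: near
      NP
        NP
          Det: no
          N: critic
        PP
          P: near
          NP
            Det: no
            N: critic
  VP
    V: suspected
Every word is introduced by a lexical rule and the phrasal rules combine the resulting categories into a single S.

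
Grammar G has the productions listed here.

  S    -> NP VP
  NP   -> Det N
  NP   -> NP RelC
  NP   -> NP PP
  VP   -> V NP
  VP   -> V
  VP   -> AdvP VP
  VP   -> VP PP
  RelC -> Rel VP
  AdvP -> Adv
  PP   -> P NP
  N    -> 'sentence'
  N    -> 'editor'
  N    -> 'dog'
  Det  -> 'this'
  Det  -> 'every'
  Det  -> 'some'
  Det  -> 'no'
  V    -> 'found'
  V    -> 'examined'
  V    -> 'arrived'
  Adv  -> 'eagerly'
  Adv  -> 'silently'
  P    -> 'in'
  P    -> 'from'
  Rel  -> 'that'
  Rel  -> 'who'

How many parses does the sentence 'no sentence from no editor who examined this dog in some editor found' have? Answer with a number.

7

Two of the 7 distinct bracketings:
[S [NP [NP [NP [Det no] [N sentence]] [PP [P from] [NP [Det no] [N editor]]]] [RelC [Rel who] [VP [V examined] [NP [NP [Det this] [N dog]] [PP [P in] [NP [Det some] [N editor]]]]]]] [VP [V found]]]
[S [NP [NP [NP [Det no] [N sentence]] [PP [P from] [NP [Det no] [N editor]]]] [RelC [Rel who] [VP [VP [V examined] [NP [Det this] [N dog]]] [PP [P in] [NP [Det some] [N editor]]]]]] [VP [V found]]]
The difference turns on whether VP → VP PP is used at the relevant span, versus an alternative expansion of VP.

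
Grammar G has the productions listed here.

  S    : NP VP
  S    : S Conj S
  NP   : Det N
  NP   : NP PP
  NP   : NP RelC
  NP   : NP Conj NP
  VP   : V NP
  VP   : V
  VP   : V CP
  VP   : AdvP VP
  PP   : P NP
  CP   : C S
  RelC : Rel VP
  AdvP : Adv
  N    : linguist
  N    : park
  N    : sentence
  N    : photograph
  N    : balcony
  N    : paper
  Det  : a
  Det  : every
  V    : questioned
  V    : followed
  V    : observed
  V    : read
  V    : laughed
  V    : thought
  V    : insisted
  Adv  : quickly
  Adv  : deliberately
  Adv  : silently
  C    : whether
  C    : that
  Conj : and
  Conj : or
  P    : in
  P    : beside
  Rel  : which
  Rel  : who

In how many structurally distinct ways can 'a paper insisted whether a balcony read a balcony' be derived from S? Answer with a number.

[S [NP [Det a] [N paper]] [VP [V insisted] [CP [C whether] [S [NP [Det a] [N balcony]] [VP [V read] [NP [Det a] [N balcony]]]]]]]
No rule offers an alternative attachment or grouping for any span, so this is the only derivation.

1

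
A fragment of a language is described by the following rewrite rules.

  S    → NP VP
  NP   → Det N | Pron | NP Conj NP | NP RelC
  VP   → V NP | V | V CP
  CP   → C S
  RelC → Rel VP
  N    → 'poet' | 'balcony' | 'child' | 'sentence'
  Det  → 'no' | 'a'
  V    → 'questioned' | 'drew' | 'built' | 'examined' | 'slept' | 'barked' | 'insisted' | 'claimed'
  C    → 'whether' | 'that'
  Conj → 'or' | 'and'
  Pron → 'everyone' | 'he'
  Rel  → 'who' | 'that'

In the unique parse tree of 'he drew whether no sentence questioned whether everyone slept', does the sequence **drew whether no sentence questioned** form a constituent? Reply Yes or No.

No

[S [NP [Pron he]] [VP [V drew] [CP [C whether] [S [NP [Det no] [N sentence]] [VP [V questioned] [CP [C whether] [S [NP [Pron everyone]] [VP [V slept]]]]]]]]]
The smallest constituent containing 'drew whether no sentence questioned' is the VP spanning 'drew whether no sentence questioned whether everyone slept'; no single node in the tree dominates exactly the given words.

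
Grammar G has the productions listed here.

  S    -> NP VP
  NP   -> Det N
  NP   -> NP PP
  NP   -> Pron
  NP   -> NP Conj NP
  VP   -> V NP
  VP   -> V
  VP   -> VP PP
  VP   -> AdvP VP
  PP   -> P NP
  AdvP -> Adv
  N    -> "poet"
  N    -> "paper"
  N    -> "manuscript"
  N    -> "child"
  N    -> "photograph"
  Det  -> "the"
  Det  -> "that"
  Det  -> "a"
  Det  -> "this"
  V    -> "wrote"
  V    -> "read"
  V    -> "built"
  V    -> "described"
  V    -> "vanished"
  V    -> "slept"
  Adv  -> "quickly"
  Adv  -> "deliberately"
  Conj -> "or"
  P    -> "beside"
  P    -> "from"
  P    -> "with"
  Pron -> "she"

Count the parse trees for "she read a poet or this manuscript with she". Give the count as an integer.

3

Two of the 3 distinct bracketings:
[S [NP [Pron she]] [VP [V read] [NP [NP [NP [Det a] [N poet]] [Conj or] [NP [Det this] [N manuscript]]] [PP [P with] [NP [Pron she]]]]]]
[S [NP [Pron she]] [VP [V read] [NP [NP [Det a] [N poet]] [Conj or] [NP [NP [Det this] [N manuscript]] [PP [P with] [NP [Pron she]]]]]]]
The trees differ in how a recursive rule is bracketed over the same span.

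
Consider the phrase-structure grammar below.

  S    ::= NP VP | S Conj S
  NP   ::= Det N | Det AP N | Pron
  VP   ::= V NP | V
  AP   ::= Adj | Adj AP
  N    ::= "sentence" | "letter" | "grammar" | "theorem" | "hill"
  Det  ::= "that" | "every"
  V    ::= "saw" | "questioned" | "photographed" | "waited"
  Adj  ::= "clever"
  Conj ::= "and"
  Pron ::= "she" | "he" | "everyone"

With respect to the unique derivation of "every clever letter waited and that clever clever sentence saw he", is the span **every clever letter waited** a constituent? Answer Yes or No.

Yes

[S [S [NP [Det every] [AP [Adj clever]] [N letter]] [VP [V waited]]] [Conj and] [S [NP [Det that] [AP [Adj clever] [AP [Adj clever]]] [N sentence]] [VP [V saw] [NP [Pron he]]]]]
The words 'every clever letter waited' are exhaustively dominated by a single S node (built by S → NP VP), so they form a constituent.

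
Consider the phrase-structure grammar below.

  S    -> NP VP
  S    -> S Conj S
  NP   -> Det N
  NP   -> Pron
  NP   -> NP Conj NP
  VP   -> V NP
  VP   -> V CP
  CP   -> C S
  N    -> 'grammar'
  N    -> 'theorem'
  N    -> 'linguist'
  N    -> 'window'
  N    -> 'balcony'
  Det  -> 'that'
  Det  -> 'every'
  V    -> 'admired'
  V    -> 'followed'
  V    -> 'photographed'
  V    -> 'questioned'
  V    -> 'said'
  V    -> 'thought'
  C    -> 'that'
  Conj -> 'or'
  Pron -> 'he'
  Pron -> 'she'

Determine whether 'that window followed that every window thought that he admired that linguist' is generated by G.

Grammatical

[S [NP [Det that] [N window]] [VP [V followed] [CP [C that] [S [NP [Det every] [N window]] [VP [V thought] [CP [C that] [S [NP [Pron he]] [VP [V admired] [NP [Det that] [N linguist]]]]]]]]]]
Each bracket corresponds to one application of a listed rule, so the string is derivable from S.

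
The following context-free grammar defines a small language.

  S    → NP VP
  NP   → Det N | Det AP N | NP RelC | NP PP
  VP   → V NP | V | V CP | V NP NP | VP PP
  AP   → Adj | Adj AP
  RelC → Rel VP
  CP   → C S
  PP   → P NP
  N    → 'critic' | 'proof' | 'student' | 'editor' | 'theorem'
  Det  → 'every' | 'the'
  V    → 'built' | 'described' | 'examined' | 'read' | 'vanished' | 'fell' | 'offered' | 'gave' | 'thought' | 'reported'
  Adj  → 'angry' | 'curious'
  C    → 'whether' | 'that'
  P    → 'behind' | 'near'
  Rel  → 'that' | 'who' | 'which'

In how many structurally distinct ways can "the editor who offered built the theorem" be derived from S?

[S [NP [NP [Det the] [N editor]] [RelC [Rel who] [VP [V offered]]]] [VP [V built] [NP [Det the] [N theorem]]]]
No rule offers an alternative attachment or grouping for any span, so this is the only derivation.

1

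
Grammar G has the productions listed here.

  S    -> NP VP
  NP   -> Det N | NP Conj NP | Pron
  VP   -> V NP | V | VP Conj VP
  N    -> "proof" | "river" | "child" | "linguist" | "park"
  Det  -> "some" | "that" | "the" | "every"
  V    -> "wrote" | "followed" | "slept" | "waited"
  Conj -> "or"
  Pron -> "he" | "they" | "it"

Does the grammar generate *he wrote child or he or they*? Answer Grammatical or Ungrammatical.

A V word can never sit immediately before an N word in any string this grammar generates, so the substring 'wrote child' rules out a derivation.

Ungrammatical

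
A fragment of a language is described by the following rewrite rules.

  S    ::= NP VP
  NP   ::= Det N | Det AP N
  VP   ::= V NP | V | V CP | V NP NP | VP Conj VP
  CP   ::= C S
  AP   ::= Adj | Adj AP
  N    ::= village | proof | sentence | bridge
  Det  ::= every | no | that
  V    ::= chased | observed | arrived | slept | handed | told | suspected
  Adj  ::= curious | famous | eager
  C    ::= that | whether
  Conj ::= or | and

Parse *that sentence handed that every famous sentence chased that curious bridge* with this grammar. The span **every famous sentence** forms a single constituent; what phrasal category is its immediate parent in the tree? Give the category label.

S
  NP
    Det: that
    N: sentence
  VP
    V: handed
    CP
      C: that
      S
        NP
          Det: every
          AP
            Adj: famous
          N: sentence
        VP
          V: chased
          NP
            Det: that
            AP
              Adj: curious
            N: bridge
The span 'every famous sentence' is the NP node built by NP → Det AP N.
Its mother is the S built by S → NP VP.

S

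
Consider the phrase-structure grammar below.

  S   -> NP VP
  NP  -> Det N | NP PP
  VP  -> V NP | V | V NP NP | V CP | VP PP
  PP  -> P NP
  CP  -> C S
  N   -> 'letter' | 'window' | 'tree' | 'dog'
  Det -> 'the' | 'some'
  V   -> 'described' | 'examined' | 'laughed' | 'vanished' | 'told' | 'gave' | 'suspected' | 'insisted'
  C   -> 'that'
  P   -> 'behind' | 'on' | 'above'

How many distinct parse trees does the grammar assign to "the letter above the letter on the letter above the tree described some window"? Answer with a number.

5

Two of the 5 distinct bracketings:
[S [NP [NP [Det the] [N letter]] [PP [P above] [NP [NP [Det the] [N letter]] [PP [P on] [NP [NP [Det the] [N letter]] [PP [P above] [NP [Det the] [N tree]]]]]]]] [VP [V described] [NP [Det some] [N window]]]]
[S [NP [NP [Det the] [N letter]] [PP [P above] [NP [NP [NP [Det the] [N letter]] [PP [P on] [NP [Det the] [N letter]]]] [PP [P above] [NP [Det the] [N tree]]]]]] [VP [V described] [NP [Det some] [N window]]]]
The trees differ in how a recursive rule is bracketed over the same span.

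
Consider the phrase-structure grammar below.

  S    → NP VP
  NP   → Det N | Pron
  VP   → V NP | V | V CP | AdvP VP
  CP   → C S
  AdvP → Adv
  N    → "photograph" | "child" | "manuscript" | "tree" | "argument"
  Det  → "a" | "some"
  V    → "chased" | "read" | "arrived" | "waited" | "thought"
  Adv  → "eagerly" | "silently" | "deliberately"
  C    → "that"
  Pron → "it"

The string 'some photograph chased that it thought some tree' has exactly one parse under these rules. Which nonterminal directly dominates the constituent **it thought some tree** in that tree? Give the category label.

CP

[S [NP [Det some] [N photograph]] [VP [V chased] [CP [C that] [S [NP [Pron it]] [VP [V thought] [NP [Det some] [N tree]]]]]]]
The span 'it thought some tree' is the S node built by S → NP VP.
Its mother is the CP built by CP → C S.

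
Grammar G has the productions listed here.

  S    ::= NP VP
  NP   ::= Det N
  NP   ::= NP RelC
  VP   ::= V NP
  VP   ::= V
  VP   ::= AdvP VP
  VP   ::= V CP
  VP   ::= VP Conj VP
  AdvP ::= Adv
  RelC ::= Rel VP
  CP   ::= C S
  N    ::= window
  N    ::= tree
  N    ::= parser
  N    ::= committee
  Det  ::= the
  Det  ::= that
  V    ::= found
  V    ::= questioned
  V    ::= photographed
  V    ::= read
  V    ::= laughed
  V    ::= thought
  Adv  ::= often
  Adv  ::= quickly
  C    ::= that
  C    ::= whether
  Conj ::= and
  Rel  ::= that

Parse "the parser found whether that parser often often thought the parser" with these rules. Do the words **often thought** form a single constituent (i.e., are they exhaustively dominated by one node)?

[S [NP [Det the] [N parser]] [VP [V found] [CP [C whether] [S [NP [Det that] [N parser]] [VP [AdvP [Adv often]] [VP [AdvP [Adv often]] [VP [V thought] [NP [Det the] [N parser]]]]]]]]]
The smallest constituent containing 'often thought' is the VP spanning 'often thought the parser'; no single node in the tree dominates exactly the given words.

No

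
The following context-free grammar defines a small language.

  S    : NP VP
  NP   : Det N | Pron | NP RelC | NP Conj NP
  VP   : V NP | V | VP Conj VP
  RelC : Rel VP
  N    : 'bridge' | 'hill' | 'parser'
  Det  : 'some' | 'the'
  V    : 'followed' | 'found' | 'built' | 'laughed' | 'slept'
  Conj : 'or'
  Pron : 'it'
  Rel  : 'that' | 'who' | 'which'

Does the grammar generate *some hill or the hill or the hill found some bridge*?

Grammatical

S
  NP
    NP
      Det: some
      N: hill
    Conj: or
    NP
      NP
        Det: the
        N: hill
      Conj: or
      NP
        Det: the
        N: hill
  VP
    V: found
    NP
      Det: some
      N: bridge
Every word is introduced by a lexical rule and the phrasal rules combine the resulting categories into a single S.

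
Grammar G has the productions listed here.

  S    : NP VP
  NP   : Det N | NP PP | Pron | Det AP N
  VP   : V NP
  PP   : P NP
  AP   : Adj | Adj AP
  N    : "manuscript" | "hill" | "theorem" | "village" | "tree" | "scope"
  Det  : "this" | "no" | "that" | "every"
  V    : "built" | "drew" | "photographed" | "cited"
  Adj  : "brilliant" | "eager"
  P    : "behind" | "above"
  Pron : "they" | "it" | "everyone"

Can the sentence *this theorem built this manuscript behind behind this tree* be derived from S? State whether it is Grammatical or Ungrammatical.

Ungrammatical

A P word can never sit immediately before a P word in any string this grammar generates, so the substring 'behind behind' rules out a derivation.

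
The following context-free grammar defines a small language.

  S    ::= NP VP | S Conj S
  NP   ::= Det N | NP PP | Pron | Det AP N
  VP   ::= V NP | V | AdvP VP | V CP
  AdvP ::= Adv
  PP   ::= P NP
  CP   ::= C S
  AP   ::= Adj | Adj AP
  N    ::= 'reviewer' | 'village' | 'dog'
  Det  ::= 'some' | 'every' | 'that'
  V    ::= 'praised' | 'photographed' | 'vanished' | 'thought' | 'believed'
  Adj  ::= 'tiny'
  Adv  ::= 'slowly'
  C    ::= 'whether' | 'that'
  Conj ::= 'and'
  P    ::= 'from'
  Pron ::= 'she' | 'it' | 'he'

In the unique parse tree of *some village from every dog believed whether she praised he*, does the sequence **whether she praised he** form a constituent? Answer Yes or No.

[S [NP [NP [Det some] [N village]] [PP [P from] [NP [Det every] [N dog]]]] [VP [V believed] [CP [C whether] [S [NP [Pron she]] [VP [V praised] [NP [Pron he]]]]]]]
The words 'whether she praised he' are exhaustively dominated by a single CP node (built by CP → C S), so they form a constituent.

Yes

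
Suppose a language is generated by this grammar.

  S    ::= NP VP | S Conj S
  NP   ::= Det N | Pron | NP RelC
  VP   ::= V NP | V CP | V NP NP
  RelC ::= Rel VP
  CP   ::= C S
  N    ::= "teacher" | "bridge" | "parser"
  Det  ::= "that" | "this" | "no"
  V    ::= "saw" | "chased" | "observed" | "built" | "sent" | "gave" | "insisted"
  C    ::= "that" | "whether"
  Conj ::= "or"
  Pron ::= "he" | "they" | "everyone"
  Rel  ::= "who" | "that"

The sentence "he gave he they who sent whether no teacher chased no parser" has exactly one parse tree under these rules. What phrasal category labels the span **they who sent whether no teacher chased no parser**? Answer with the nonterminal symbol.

NP

S
  NP
    Pron: he
  VP
    V: gave
    NP
      Pron: he
    NP
      NP
        Pron: they
      RelC
        Rel: who
        VP
          V: sent
          CP
            C: whether
            S
              NP
                Det: no
                N: teacher
              VP
                V: chased
                NP
                  Det: no
                  N: parser
The span 'they who sent whether no teacher chased no parser' is the NP node built by NP → NP RelC.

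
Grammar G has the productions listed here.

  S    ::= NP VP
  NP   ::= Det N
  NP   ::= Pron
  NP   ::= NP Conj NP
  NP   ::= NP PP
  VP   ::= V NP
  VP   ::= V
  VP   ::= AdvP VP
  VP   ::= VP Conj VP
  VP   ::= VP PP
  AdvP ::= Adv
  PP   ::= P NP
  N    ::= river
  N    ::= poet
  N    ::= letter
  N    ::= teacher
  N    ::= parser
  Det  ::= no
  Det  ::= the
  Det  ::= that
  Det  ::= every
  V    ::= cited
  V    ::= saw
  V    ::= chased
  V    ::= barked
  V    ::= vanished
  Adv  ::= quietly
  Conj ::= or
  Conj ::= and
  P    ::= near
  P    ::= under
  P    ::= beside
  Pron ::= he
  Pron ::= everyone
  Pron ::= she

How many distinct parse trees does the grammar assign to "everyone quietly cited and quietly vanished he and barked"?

7

Two of the 7 distinct bracketings:
[S [NP [Pron everyone]] [VP [AdvP [Adv quietly]] [VP [VP [V cited]] [Conj and] [VP [AdvP [Adv quietly]] [VP [VP [V vanished] [NP [Pron he]]] [Conj and] [VP [V barked]]]]]]]
[S [NP [Pron everyone]] [VP [AdvP [Adv quietly]] [VP [VP [V cited]] [Conj and] [VP [VP [AdvP [Adv quietly]] [VP [V vanished] [NP [Pron he]]]] [Conj and] [VP [V barked]]]]]]
The trees differ in how a recursive rule is bracketed over the same span.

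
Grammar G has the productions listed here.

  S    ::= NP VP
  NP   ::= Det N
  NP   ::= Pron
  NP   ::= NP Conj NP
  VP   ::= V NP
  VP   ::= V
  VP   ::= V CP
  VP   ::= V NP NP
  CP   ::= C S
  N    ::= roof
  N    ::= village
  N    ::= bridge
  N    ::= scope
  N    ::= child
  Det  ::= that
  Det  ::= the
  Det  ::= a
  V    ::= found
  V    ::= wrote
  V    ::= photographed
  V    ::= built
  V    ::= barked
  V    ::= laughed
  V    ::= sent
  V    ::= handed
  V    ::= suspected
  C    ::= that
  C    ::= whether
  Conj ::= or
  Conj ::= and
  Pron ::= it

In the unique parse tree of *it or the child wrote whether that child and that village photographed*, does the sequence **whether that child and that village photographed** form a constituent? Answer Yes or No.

[S [NP [NP [Pron it]] [Conj or] [NP [Det the] [N child]]] [VP [V wrote] [CP [C whether] [S [NP [NP [Det that] [N child]] [Conj and] [NP [Det that] [N village]]] [VP [V photographed]]]]]]
The words 'whether that child and that village photographed' are exhaustively dominated by a single CP node (built by CP → C S), so they form a constituent.

Yes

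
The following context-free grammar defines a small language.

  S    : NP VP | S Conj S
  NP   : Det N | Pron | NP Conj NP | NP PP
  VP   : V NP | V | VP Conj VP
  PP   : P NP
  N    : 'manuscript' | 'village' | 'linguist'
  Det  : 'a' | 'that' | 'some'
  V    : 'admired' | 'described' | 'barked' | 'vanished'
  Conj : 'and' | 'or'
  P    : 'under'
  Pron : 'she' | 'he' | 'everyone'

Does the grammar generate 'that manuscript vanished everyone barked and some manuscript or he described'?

Ungrammatical

For S → NP VP, the only prefix that parses as NP is 'that manuscript', but the remainder 'vanished everyone barked and some manuscript or he described' is not a VP under these rules. The alternative S rule S → S Conj S likewise has no satisfying split.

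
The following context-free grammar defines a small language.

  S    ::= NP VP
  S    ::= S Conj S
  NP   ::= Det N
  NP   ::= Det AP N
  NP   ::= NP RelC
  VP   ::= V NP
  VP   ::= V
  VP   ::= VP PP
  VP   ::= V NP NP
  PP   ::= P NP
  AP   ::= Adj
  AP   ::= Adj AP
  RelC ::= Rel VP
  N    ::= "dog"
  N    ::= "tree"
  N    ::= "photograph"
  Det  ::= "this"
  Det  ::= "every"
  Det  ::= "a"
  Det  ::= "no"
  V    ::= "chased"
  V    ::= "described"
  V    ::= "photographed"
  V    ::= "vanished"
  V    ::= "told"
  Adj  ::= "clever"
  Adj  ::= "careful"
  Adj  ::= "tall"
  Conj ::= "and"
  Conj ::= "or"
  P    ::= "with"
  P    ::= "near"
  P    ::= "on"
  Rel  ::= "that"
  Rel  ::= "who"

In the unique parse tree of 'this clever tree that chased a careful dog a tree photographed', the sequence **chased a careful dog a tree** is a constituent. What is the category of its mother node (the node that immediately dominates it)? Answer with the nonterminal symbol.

RelC

[S [NP [NP [Det this] [AP [Adj clever]] [N tree]] [RelC [Rel that] [VP [V chased] [NP [Det a] [AP [Adj careful]] [N dog]] [NP [Det a] [N tree]]]]] [VP [V photographed]]]
The span 'chased a careful dog a tree' is the VP node built by VP → V NP NP.
Its mother is the RelC built by RelC → Rel VP.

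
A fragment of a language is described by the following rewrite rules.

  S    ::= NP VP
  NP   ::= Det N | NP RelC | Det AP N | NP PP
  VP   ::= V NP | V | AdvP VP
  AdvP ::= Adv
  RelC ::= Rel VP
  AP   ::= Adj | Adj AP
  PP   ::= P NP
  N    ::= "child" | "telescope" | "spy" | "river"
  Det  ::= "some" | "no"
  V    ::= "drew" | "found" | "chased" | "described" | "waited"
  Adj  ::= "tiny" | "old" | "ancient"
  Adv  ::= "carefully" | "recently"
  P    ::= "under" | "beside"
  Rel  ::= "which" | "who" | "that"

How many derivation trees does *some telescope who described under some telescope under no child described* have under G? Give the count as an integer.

2

The two bracketings:
[S [NP [NP [NP [Det some] [N telescope]] [RelC [Rel who] [VP [V described]]]] [PP [P under] [NP [NP [Det some] [N telescope]] [PP [P under] [NP [Det no] [N child]]]]]] [VP [V described]]]
[S [NP [NP [NP [NP [Det some] [N telescope]] [RelC [Rel who] [VP [V described]]]] [PP [P under] [NP [Det some] [N telescope]]]] [PP [P under] [NP [Det no] [N child]]]] [VP [V described]]]
The trees differ in how a recursive rule is bracketed over the same span.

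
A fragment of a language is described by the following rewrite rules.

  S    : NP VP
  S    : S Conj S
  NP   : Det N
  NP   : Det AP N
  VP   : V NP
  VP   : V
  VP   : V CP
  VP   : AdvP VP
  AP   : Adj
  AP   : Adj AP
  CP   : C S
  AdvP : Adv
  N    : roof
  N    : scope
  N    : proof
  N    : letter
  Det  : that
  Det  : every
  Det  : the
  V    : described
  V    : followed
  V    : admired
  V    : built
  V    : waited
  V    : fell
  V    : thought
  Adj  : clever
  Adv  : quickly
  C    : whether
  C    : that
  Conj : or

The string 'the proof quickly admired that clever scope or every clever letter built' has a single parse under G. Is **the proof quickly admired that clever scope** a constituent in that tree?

Yes

[S [S [NP [Det the] [N proof]] [VP [AdvP [Adv quickly]] [VP [V admired] [NP [Det that] [AP [Adj clever]] [N scope]]]]] [Conj or] [S [NP [Det every] [AP [Adj clever]] [N letter]] [VP [V built]]]]
The words 'the proof quickly admired that clever scope' are exhaustively dominated by a single S node (built by S → NP VP), so they form a constituent.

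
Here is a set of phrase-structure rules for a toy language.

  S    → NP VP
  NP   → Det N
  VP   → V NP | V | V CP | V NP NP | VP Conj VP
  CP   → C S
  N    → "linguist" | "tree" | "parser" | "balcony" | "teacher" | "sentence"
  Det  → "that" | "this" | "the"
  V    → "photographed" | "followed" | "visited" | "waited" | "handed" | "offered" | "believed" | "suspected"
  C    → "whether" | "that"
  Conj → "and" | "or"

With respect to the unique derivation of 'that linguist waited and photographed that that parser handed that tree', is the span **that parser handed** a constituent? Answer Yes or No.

No

[S [NP [Det that] [N linguist]] [VP [VP [V waited]] [Conj and] [VP [V photographed] [CP [C that] [S [NP [Det that] [N parser]] [VP [V handed] [NP [Det that] [N tree]]]]]]]]
The smallest constituent containing 'that parser handed' is the S spanning 'that parser handed that tree'; no single node in the tree dominates exactly the given words.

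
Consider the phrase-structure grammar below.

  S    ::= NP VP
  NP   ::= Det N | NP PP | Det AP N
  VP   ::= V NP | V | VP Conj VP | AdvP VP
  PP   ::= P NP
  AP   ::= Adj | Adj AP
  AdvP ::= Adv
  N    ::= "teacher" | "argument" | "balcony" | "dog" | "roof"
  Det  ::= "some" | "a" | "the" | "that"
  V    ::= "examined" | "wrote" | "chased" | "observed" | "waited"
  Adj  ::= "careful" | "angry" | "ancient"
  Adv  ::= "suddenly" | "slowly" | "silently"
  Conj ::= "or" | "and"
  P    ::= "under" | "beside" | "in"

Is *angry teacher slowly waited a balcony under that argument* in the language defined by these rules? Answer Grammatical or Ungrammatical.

For S → NP VP, no prefix of the string parses as an NP.

Ungrammatical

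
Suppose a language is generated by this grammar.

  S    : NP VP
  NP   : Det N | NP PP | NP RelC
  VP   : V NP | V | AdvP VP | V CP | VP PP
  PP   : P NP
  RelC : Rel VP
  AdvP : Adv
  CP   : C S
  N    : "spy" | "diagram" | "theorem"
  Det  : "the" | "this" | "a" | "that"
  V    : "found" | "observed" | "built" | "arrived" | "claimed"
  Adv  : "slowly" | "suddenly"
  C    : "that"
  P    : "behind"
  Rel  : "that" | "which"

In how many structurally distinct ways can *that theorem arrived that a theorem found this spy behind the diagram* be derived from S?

Two of the 3 distinct bracketings:
[S [NP [Det that] [N theorem]] [VP [V arrived] [CP [C that] [S [NP [Det a] [N theorem]] [VP [V found] [NP [NP [Det this] [N spy]] [PP [P behind] [NP [Det the] [N diagram]]]]]]]]]
[S [NP [Det that] [N theorem]] [VP [V arrived] [CP [C that] [S [NP [Det a] [N theorem]] [VP [VP [V found] [NP [Det this] [N spy]]] [PP [P behind] [NP [Det the] [N diagram]]]]]]]]
The difference turns on whether NP → NP PP is used at the relevant span, versus an alternative expansion of NP.

3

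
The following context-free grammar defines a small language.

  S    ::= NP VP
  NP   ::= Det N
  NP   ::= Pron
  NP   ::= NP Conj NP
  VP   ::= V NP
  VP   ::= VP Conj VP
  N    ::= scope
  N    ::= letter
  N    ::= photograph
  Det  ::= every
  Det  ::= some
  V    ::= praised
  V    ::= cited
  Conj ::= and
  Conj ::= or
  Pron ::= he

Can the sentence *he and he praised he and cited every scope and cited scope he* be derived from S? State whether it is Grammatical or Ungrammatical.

Ungrammatical

A V word can never sit immediately before an N word in any string this grammar generates, so the substring 'cited scope' rules out a derivation.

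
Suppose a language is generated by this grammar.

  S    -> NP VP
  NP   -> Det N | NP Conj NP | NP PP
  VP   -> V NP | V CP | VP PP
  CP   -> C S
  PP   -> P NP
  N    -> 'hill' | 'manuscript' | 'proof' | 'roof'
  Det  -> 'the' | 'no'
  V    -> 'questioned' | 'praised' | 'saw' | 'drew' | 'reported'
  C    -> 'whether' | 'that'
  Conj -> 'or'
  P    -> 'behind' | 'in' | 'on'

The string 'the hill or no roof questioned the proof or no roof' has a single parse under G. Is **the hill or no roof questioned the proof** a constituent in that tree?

[S [NP [NP [Det the] [N hill]] [Conj or] [NP [Det no] [N roof]]] [VP [V questioned] [NP [NP [Det the] [N proof]] [Conj or] [NP [Det no] [N roof]]]]]
The smallest constituent containing 'the hill or no roof questioned the proof' is the S spanning 'the hill or no roof questioned the proof or no roof'; no single node in the tree dominates exactly the given words.

No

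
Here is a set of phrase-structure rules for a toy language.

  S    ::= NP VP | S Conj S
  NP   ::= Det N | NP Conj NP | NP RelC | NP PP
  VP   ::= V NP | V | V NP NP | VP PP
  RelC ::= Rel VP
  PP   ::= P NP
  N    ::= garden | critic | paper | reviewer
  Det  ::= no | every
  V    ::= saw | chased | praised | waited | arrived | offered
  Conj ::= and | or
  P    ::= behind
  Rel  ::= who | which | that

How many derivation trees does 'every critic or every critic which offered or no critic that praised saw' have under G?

7

Two of the 7 distinct bracketings:
[S [NP [NP [Det every] [N critic]] [Conj or] [NP [NP [NP [Det every] [N critic]] [RelC [Rel which] [VP [V offered]]]] [Conj or] [NP [NP [Det no] [N critic]] [RelC [Rel that] [VP [V praised]]]]]] [VP [V saw]]]
[S [NP [NP [Det every] [N critic]] [Conj or] [NP [NP [NP [NP [Det every] [N critic]] [RelC [Rel which] [VP [V offered]]]] [Conj or] [NP [Det no] [N critic]]] [RelC [Rel that] [VP [V praised]]]]] [VP [V saw]]]
The trees differ in how a recursive rule is bracketed over the same span.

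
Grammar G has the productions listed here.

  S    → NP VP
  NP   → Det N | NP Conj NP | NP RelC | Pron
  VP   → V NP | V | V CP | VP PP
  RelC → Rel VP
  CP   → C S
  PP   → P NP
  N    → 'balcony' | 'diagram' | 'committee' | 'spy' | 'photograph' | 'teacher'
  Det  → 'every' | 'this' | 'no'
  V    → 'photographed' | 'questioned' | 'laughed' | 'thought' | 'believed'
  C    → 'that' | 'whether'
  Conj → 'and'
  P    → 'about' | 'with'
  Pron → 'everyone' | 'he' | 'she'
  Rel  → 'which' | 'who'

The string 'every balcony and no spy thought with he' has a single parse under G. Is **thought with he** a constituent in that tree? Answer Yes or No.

[S [NP [NP [Det every] [N balcony]] [Conj and] [NP [Det no] [N spy]]] [VP [VP [V thought]] [PP [P with] [NP [Pron he]]]]]
The words 'thought with he' are exhaustively dominated by a single VP node (built by VP → VP PP), so they form a constituent.

Yes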